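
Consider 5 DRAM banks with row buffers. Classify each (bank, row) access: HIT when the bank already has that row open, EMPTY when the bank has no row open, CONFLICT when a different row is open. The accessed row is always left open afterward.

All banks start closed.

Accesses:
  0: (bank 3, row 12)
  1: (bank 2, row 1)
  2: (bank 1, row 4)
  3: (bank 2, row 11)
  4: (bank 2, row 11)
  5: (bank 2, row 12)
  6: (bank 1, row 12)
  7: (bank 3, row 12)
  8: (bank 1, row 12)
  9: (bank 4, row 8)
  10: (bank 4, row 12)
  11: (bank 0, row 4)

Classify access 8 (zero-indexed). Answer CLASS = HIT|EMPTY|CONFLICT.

  [0] b3 r12: no row ⇒ E
  [1] b2 r1: no row ⇒ E
  [2] b1 r4: no row ⇒ E
  [3] b2 r11: had r1 ⇒ C
  [4] b2 r11: had r11 ⇒ H
  [5] b2 r12: had r11 ⇒ C
  [6] b1 r12: had r4 ⇒ C
  [7] b3 r12: had r12 ⇒ H
  [8] b1 r12: had r12 ⇒ H
  [9] b4 r8: no row ⇒ E
  [10] b4 r12: had r8 ⇒ C
  [11] b0 r4: no row ⇒ E

CLASS = HIT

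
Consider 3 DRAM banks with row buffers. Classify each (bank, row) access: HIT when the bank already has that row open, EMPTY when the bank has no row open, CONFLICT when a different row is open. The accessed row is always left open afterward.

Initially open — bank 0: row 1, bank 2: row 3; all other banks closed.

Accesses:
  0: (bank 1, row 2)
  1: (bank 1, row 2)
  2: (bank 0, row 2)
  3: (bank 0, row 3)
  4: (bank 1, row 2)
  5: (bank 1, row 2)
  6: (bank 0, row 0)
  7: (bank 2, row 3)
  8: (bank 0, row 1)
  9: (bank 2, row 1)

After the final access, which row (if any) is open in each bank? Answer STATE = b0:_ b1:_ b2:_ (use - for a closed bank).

step 0: bank1 None->2 [EMPTY]
step 1: bank1 2->2 [HIT]
step 2: bank0 1->2 [CONFLICT]
step 3: bank0 2->3 [CONFLICT]
step 4: bank1 2->2 [HIT]
step 5: bank1 2->2 [HIT]
step 6: bank0 3->0 [CONFLICT]
step 7: bank2 3->3 [HIT]
step 8: bank0 0->1 [CONFLICT]
step 9: bank2 3->1 [CONFLICT]

STATE = b0:1 b1:2 b2:1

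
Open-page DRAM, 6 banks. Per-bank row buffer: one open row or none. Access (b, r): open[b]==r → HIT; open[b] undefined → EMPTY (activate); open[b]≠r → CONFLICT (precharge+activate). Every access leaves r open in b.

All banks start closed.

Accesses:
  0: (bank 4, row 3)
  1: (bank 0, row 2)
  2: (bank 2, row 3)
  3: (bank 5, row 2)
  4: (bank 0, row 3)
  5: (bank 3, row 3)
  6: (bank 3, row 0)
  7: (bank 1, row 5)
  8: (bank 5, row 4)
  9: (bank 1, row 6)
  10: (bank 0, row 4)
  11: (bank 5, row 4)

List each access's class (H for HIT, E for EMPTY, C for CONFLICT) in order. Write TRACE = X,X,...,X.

TRACE = E,E,E,E,C,E,C,E,C,C,C,H

  [0] b4 r3: no row ⇒ E
  [1] b0 r2: no row ⇒ E
  [2] b2 r3: no row ⇒ E
  [3] b5 r2: no row ⇒ E
  [4] b0 r3: had r2 ⇒ C
  [5] b3 r3: no row ⇒ E
  [6] b3 r0: had r3 ⇒ C
  [7] b1 r5: no row ⇒ E
  [8] b5 r4: had r2 ⇒ C
  [9] b1 r6: had r5 ⇒ C
  [10] b0 r4: had r3 ⇒ C
  [11] b5 r4: had r4 ⇒ H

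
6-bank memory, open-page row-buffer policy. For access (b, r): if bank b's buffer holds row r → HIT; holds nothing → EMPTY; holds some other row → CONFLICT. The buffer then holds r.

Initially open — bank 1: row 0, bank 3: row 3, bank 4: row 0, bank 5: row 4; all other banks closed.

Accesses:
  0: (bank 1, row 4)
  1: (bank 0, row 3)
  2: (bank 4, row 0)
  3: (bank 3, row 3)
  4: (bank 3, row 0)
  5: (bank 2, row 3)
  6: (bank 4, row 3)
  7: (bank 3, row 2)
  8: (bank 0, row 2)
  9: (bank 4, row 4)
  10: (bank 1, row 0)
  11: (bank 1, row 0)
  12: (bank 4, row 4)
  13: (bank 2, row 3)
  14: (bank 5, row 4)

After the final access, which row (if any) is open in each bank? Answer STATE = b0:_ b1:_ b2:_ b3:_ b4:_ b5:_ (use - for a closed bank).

0: bank 1 row 4 — prev 0 → CONFLICT
1: bank 0 row 3 — prev None → EMPTY
2: bank 4 row 0 — prev 0 → HIT
3: bank 3 row 3 — prev 3 → HIT
4: bank 3 row 0 — prev 3 → CONFLICT
5: bank 2 row 3 — prev None → EMPTY
6: bank 4 row 3 — prev 0 → CONFLICT
7: bank 3 row 2 — prev 0 → CONFLICT
8: bank 0 row 2 — prev 3 → CONFLICT
9: bank 4 row 4 — prev 3 → CONFLICT
10: bank 1 row 0 — prev 4 → CONFLICT
11: bank 1 row 0 — prev 0 → HIT
12: bank 4 row 4 — prev 4 → HIT
13: bank 2 row 3 — prev 3 → HIT
14: bank 5 row 4 — prev 4 → HIT

STATE = b0:2 b1:0 b2:3 b3:2 b4:4 b5:4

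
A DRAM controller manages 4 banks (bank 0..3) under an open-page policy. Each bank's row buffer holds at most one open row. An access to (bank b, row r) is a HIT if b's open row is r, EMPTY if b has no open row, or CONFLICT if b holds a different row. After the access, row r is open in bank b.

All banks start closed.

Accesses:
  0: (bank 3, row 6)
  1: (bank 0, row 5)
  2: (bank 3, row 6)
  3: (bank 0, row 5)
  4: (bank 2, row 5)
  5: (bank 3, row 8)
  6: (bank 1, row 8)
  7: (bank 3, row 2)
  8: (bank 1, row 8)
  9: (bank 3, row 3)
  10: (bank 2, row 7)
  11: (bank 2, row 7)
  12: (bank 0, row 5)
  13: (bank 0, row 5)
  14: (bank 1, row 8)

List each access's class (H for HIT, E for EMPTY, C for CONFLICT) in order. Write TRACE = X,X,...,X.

  [0] b3 r6: no row ⇒ E
  [1] b0 r5: no row ⇒ E
  [2] b3 r6: had r6 ⇒ H
  [3] b0 r5: had r5 ⇒ H
  [4] b2 r5: no row ⇒ E
  [5] b3 r8: had r6 ⇒ C
  [6] b1 r8: no row ⇒ E
  [7] b3 r2: had r8 ⇒ C
  [8] b1 r8: had r8 ⇒ H
  [9] b3 r3: had r2 ⇒ C
  [10] b2 r7: had r5 ⇒ C
  [11] b2 r7: had r7 ⇒ H
  [12] b0 r5: had r5 ⇒ H
  [13] b0 r5: had r5 ⇒ H
  [14] b1 r8: had r8 ⇒ H

TRACE = E,E,H,H,E,C,E,C,H,C,C,H,H,H,H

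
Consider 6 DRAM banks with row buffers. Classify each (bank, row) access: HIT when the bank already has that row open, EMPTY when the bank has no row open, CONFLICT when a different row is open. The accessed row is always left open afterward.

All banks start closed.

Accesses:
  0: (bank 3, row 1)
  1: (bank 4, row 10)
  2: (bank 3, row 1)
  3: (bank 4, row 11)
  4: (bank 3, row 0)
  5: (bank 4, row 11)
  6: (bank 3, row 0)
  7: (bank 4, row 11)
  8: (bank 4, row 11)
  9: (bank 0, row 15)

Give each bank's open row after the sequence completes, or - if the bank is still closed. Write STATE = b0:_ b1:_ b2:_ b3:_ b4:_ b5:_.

STATE = b0:15 b1:- b2:- b3:0 b4:11 b5:-

  [0] b3 r1: no row ⇒ E
  [1] b4 r10: no row ⇒ E
  [2] b3 r1: had r1 ⇒ H
  [3] b4 r11: had r10 ⇒ C
  [4] b3 r0: had r1 ⇒ C
  [5] b4 r11: had r11 ⇒ H
  [6] b3 r0: had r0 ⇒ H
  [7] b4 r11: had r11 ⇒ H
  [8] b4 r11: had r11 ⇒ H
  [9] b0 r15: no row ⇒ E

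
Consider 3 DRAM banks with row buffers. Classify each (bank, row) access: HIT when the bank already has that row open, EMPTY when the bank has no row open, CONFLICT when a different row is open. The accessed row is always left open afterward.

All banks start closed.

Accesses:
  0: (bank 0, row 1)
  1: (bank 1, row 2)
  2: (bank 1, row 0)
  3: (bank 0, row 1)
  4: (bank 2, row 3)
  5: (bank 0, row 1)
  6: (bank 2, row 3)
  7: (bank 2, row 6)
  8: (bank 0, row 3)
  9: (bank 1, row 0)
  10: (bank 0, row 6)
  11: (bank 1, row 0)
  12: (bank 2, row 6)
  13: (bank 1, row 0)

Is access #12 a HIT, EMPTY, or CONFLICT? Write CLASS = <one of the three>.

CLASS = HIT

#0 (0,1) E
#1 (1,2) E
#2 (1,0) C  (was 2)
#3 (0,1) H  (was 1)
#4 (2,3) E
#5 (0,1) H  (was 1)
#6 (2,3) H  (was 3)
#7 (2,6) C  (was 3)
#8 (0,3) C  (was 1)
#9 (1,0) H  (was 0)
#10 (0,6) C  (was 3)
#11 (1,0) H  (was 0)
#12 (2,6) H  (was 6)
#13 (1,0) H  (was 0)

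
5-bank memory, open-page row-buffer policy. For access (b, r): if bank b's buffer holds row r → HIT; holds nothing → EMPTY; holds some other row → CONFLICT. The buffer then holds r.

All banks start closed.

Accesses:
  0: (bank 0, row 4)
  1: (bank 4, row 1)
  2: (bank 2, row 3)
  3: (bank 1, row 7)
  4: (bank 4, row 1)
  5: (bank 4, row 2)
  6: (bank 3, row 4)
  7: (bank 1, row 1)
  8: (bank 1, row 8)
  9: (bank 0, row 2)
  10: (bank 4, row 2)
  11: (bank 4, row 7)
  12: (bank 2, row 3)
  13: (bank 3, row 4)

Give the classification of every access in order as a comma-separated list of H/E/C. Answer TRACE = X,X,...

0: bank 0 row 4 — prev None → EMPTY
1: bank 4 row 1 — prev None → EMPTY
2: bank 2 row 3 — prev None → EMPTY
3: bank 1 row 7 — prev None → EMPTY
4: bank 4 row 1 — prev 1 → HIT
5: bank 4 row 2 — prev 1 → CONFLICT
6: bank 3 row 4 — prev None → EMPTY
7: bank 1 row 1 — prev 7 → CONFLICT
8: bank 1 row 8 — prev 1 → CONFLICT
9: bank 0 row 2 — prev 4 → CONFLICT
10: bank 4 row 2 — prev 2 → HIT
11: bank 4 row 7 — prev 2 → CONFLICT
12: bank 2 row 3 — prev 3 → HIT
13: bank 3 row 4 — prev 4 → HIT

TRACE = E,E,E,E,H,C,E,C,C,C,H,C,H,H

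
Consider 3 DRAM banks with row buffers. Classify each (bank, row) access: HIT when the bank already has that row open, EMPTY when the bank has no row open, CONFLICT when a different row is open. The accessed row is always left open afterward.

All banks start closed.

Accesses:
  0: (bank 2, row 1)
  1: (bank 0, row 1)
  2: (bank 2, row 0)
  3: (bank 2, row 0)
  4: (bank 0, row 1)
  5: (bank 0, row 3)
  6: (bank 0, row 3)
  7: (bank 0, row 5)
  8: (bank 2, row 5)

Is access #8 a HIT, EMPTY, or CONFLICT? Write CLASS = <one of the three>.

CLASS = CONFLICT

  [0] b2 r1: no row ⇒ E
  [1] b0 r1: no row ⇒ E
  [2] b2 r0: had r1 ⇒ C
  [3] b2 r0: had r0 ⇒ H
  [4] b0 r1: had r1 ⇒ H
  [5] b0 r3: had r1 ⇒ C
  [6] b0 r3: had r3 ⇒ H
  [7] b0 r5: had r3 ⇒ C
  [8] b2 r5: had r0 ⇒ C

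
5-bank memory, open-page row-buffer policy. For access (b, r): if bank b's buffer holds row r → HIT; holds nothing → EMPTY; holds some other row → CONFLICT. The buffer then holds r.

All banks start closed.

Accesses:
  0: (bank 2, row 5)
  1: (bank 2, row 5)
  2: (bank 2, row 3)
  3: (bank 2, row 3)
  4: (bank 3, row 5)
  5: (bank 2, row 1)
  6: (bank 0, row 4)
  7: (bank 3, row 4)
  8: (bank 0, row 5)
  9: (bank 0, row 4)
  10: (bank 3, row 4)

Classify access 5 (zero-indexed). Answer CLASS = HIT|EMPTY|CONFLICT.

CLASS = CONFLICT

  [0] b2 r5: no row ⇒ E
  [1] b2 r5: had r5 ⇒ H
  [2] b2 r3: had r5 ⇒ C
  [3] b2 r3: had r3 ⇒ H
  [4] b3 r5: no row ⇒ E
  [5] b2 r1: had r3 ⇒ C
  [6] b0 r4: no row ⇒ E
  [7] b3 r4: had r5 ⇒ C
  [8] b0 r5: had r4 ⇒ C
  [9] b0 r4: had r5 ⇒ C
  [10] b3 r4: had r4 ⇒ H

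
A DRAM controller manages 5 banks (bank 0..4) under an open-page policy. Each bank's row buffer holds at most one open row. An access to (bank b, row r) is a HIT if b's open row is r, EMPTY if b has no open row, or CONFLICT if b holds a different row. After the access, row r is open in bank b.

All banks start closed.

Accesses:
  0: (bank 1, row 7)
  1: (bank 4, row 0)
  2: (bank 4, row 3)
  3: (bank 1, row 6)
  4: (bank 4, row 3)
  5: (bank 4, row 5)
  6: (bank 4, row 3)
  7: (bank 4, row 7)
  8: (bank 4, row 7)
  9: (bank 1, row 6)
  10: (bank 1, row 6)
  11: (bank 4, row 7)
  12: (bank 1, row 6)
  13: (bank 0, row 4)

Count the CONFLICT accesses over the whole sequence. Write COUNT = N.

COUNT = 5

#0 (1,7) E
#1 (4,0) E
#2 (4,3) C  (was 0)
#3 (1,6) C  (was 7)
#4 (4,3) H  (was 3)
#5 (4,5) C  (was 3)
#6 (4,3) C  (was 5)
#7 (4,7) C  (was 3)
#8 (4,7) H  (was 7)
#9 (1,6) H  (was 6)
#10 (1,6) H  (was 6)
#11 (4,7) H  (was 7)
#12 (1,6) H  (was 6)
#13 (0,4) E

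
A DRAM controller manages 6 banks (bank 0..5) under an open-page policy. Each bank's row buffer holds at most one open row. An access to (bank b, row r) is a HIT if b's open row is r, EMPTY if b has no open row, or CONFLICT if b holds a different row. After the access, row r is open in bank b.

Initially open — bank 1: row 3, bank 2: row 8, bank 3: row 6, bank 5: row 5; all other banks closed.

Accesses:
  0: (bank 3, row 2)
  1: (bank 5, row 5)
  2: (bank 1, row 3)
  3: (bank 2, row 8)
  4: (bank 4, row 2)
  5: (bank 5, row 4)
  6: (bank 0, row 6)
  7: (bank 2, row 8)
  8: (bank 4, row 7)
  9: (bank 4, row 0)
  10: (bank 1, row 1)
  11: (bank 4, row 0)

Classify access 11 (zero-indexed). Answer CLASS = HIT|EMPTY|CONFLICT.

#0 (3,2) C  (was 6)
#1 (5,5) H  (was 5)
#2 (1,3) H  (was 3)
#3 (2,8) H  (was 8)
#4 (4,2) E
#5 (5,4) C  (was 5)
#6 (0,6) E
#7 (2,8) H  (was 8)
#8 (4,7) C  (was 2)
#9 (4,0) C  (was 7)
#10 (1,1) C  (was 3)
#11 (4,0) H  (was 0)

CLASS = HIT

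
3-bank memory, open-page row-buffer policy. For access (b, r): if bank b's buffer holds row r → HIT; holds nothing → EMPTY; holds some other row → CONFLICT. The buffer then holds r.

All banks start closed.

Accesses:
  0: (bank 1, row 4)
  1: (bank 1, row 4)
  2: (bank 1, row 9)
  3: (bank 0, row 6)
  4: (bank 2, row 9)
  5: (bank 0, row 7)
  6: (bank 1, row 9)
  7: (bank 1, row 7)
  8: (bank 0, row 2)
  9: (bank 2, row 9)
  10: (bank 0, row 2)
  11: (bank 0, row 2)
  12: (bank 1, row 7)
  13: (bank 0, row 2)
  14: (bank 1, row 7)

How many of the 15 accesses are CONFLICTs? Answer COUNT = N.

COUNT = 4

0: bank 1 row 4 — prev None → EMPTY
1: bank 1 row 4 — prev 4 → HIT
2: bank 1 row 9 — prev 4 → CONFLICT
3: bank 0 row 6 — prev None → EMPTY
4: bank 2 row 9 — prev None → EMPTY
5: bank 0 row 7 — prev 6 → CONFLICT
6: bank 1 row 9 — prev 9 → HIT
7: bank 1 row 7 — prev 9 → CONFLICT
8: bank 0 row 2 — prev 7 → CONFLICT
9: bank 2 row 9 — prev 9 → HIT
10: bank 0 row 2 — prev 2 → HIT
11: bank 0 row 2 — prev 2 → HIT
12: bank 1 row 7 — prev 7 → HIT
13: bank 0 row 2 — prev 2 → HIT
14: bank 1 row 7 — prev 7 → HIT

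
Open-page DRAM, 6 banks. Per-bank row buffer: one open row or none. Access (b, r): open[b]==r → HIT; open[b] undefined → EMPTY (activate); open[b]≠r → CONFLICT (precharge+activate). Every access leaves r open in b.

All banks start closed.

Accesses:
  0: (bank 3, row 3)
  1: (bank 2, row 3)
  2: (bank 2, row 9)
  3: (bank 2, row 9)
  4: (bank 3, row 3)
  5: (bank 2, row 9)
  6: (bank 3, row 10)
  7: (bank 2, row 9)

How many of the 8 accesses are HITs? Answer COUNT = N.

COUNT = 4

#0 (3,3) E
#1 (2,3) E
#2 (2,9) C  (was 3)
#3 (2,9) H  (was 9)
#4 (3,3) H  (was 3)
#5 (2,9) H  (was 9)
#6 (3,10) C  (was 3)
#7 (2,9) H  (was 9)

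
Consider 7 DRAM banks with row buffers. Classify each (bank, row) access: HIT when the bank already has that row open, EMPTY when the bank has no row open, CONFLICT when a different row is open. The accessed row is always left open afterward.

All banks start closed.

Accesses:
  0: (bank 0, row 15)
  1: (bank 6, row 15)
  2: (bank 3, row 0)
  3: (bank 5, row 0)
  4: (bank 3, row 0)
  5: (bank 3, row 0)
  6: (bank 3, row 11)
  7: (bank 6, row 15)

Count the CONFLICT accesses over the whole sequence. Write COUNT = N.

  [0] b0 r15: no row ⇒ E
  [1] b6 r15: no row ⇒ E
  [2] b3 r0: no row ⇒ E
  [3] b5 r0: no row ⇒ E
  [4] b3 r0: had r0 ⇒ H
  [5] b3 r0: had r0 ⇒ H
  [6] b3 r11: had r0 ⇒ C
  [7] b6 r15: had r15 ⇒ H

COUNT = 1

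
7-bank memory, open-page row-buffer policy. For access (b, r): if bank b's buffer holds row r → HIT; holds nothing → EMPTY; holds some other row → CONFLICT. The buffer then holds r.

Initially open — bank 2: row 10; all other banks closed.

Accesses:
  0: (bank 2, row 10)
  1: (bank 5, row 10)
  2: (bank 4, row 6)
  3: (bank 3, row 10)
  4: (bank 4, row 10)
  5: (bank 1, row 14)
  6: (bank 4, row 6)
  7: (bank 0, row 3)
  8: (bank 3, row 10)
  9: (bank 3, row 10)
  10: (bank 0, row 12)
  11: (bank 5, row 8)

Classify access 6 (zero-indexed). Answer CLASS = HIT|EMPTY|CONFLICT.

step 0: bank2 10->10 [HIT]
step 1: bank5 None->10 [EMPTY]
step 2: bank4 None->6 [EMPTY]
step 3: bank3 None->10 [EMPTY]
step 4: bank4 6->10 [CONFLICT]
step 5: bank1 None->14 [EMPTY]
step 6: bank4 10->6 [CONFLICT]
step 7: bank0 None->3 [EMPTY]
step 8: bank3 10->10 [HIT]
step 9: bank3 10->10 [HIT]
step 10: bank0 3->12 [CONFLICT]
step 11: bank5 10->8 [CONFLICT]

CLASS = CONFLICT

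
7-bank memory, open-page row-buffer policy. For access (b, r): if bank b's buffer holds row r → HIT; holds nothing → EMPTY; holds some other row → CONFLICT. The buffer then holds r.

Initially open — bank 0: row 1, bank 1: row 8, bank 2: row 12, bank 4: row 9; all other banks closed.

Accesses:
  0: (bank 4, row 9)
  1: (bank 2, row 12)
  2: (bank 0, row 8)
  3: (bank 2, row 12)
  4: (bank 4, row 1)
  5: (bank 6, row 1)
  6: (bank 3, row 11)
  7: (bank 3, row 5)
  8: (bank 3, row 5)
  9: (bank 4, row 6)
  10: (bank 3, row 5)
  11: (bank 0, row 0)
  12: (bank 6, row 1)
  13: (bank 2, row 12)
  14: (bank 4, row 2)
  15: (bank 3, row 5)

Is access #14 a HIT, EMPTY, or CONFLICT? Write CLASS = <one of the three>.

CLASS = CONFLICT

0: bank 4 row 9 — prev 9 → HIT
1: bank 2 row 12 — prev 12 → HIT
2: bank 0 row 8 — prev 1 → CONFLICT
3: bank 2 row 12 — prev 12 → HIT
4: bank 4 row 1 — prev 9 → CONFLICT
5: bank 6 row 1 — prev None → EMPTY
6: bank 3 row 11 — prev None → EMPTY
7: bank 3 row 5 — prev 11 → CONFLICT
8: bank 3 row 5 — prev 5 → HIT
9: bank 4 row 6 — prev 1 → CONFLICT
10: bank 3 row 5 — prev 5 → HIT
11: bank 0 row 0 — prev 8 → CONFLICT
12: bank 6 row 1 — prev 1 → HIT
13: bank 2 row 12 — prev 12 → HIT
14: bank 4 row 2 — prev 6 → CONFLICT
15: bank 3 row 5 — prev 5 → HIT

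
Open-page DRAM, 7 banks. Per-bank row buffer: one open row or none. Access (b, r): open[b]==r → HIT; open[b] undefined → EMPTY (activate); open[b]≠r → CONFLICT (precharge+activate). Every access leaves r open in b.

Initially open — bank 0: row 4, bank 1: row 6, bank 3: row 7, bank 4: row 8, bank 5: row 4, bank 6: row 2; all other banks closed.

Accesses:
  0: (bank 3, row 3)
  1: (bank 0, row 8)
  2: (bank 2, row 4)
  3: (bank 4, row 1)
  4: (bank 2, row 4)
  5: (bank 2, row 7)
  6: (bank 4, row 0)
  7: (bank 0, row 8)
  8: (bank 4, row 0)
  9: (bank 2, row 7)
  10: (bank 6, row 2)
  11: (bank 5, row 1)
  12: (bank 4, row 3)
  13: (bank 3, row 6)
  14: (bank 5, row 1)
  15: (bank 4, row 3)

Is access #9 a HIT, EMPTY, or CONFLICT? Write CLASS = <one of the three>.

step 0: bank3 7->3 [CONFLICT]
step 1: bank0 4->8 [CONFLICT]
step 2: bank2 None->4 [EMPTY]
step 3: bank4 8->1 [CONFLICT]
step 4: bank2 4->4 [HIT]
step 5: bank2 4->7 [CONFLICT]
step 6: bank4 1->0 [CONFLICT]
step 7: bank0 8->8 [HIT]
step 8: bank4 0->0 [HIT]
step 9: bank2 7->7 [HIT]
step 10: bank6 2->2 [HIT]
step 11: bank5 4->1 [CONFLICT]
step 12: bank4 0->3 [CONFLICT]
step 13: bank3 3->6 [CONFLICT]
step 14: bank5 1->1 [HIT]
step 15: bank4 3->3 [HIT]

CLASS = HIT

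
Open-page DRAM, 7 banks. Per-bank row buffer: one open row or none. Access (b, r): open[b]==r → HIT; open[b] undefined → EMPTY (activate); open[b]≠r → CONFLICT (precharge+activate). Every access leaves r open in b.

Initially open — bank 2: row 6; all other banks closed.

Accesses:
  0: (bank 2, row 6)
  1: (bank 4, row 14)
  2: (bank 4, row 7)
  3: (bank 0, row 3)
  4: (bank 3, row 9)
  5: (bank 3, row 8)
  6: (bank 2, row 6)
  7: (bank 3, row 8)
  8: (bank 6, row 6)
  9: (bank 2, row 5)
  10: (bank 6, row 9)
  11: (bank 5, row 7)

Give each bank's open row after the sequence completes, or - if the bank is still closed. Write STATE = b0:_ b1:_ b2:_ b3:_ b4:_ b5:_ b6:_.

step 0: bank2 6->6 [HIT]
step 1: bank4 None->14 [EMPTY]
step 2: bank4 14->7 [CONFLICT]
step 3: bank0 None->3 [EMPTY]
step 4: bank3 None->9 [EMPTY]
step 5: bank3 9->8 [CONFLICT]
step 6: bank2 6->6 [HIT]
step 7: bank3 8->8 [HIT]
step 8: bank6 None->6 [EMPTY]
step 9: bank2 6->5 [CONFLICT]
step 10: bank6 6->9 [CONFLICT]
step 11: bank5 None->7 [EMPTY]

STATE = b0:3 b1:- b2:5 b3:8 b4:7 b5:7 b6:9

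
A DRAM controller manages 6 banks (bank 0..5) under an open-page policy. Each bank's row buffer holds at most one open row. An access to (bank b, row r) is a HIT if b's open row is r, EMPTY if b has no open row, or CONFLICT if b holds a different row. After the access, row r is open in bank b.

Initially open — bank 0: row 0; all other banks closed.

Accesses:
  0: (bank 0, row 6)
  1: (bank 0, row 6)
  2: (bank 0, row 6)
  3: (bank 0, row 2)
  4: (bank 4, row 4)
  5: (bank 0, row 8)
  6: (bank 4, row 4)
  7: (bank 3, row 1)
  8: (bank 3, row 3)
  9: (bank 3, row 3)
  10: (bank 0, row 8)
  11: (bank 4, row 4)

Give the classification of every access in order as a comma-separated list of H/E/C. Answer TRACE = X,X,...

TRACE = C,H,H,C,E,C,H,E,C,H,H,H

  [0] b0 r6: had r0 ⇒ C
  [1] b0 r6: had r6 ⇒ H
  [2] b0 r6: had r6 ⇒ H
  [3] b0 r2: had r6 ⇒ C
  [4] b4 r4: no row ⇒ E
  [5] b0 r8: had r2 ⇒ C
  [6] b4 r4: had r4 ⇒ H
  [7] b3 r1: no row ⇒ E
  [8] b3 r3: had r1 ⇒ C
  [9] b3 r3: had r3 ⇒ H
  [10] b0 r8: had r8 ⇒ H
  [11] b4 r4: had r4 ⇒ H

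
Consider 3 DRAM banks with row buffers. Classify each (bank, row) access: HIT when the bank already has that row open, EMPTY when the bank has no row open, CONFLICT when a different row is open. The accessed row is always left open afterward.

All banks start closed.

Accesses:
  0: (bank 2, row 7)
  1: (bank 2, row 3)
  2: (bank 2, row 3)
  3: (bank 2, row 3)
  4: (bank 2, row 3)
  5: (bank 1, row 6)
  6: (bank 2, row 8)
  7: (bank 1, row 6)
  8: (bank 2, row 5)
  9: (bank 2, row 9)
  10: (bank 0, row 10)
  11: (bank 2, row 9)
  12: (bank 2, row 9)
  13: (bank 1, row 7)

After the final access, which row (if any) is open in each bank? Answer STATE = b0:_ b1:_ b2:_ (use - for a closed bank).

STATE = b0:10 b1:7 b2:9

step 0: bank2 None->7 [EMPTY]
step 1: bank2 7->3 [CONFLICT]
step 2: bank2 3->3 [HIT]
step 3: bank2 3->3 [HIT]
step 4: bank2 3->3 [HIT]
step 5: bank1 None->6 [EMPTY]
step 6: bank2 3->8 [CONFLICT]
step 7: bank1 6->6 [HIT]
step 8: bank2 8->5 [CONFLICT]
step 9: bank2 5->9 [CONFLICT]
step 10: bank0 None->10 [EMPTY]
step 11: bank2 9->9 [HIT]
step 12: bank2 9->9 [HIT]
step 13: bank1 6->7 [CONFLICT]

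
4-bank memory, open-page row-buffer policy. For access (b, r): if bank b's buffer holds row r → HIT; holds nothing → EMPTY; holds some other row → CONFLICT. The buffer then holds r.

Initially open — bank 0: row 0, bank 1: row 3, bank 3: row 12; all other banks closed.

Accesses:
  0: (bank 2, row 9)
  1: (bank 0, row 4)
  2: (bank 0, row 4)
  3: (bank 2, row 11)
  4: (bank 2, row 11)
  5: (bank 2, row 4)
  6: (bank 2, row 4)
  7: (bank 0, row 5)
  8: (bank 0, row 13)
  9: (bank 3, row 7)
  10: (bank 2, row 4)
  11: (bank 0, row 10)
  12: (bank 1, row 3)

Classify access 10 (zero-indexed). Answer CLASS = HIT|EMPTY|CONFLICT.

0: bank 2 row 9 — prev None → EMPTY
1: bank 0 row 4 — prev 0 → CONFLICT
2: bank 0 row 4 — prev 4 → HIT
3: bank 2 row 11 — prev 9 → CONFLICT
4: bank 2 row 11 — prev 11 → HIT
5: bank 2 row 4 — prev 11 → CONFLICT
6: bank 2 row 4 — prev 4 → HIT
7: bank 0 row 5 — prev 4 → CONFLICT
8: bank 0 row 13 — prev 5 → CONFLICT
9: bank 3 row 7 — prev 12 → CONFLICT
10: bank 2 row 4 — prev 4 → HIT
11: bank 0 row 10 — prev 13 → CONFLICT
12: bank 1 row 3 — prev 3 → HIT

CLASS = HIT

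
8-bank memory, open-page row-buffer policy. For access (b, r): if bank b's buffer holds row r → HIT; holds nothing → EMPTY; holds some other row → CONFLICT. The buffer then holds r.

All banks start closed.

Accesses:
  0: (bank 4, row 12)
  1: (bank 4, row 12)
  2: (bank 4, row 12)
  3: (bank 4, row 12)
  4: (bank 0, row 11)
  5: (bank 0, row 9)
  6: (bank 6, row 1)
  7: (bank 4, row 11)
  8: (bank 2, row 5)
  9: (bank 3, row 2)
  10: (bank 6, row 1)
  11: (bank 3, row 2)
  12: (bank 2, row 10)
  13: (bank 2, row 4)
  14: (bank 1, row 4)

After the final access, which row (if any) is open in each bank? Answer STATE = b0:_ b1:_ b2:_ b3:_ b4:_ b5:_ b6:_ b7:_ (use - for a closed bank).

STATE = b0:9 b1:4 b2:4 b3:2 b4:11 b5:- b6:1 b7:-

#0 (4,12) E
#1 (4,12) H  (was 12)
#2 (4,12) H  (was 12)
#3 (4,12) H  (was 12)
#4 (0,11) E
#5 (0,9) C  (was 11)
#6 (6,1) E
#7 (4,11) C  (was 12)
#8 (2,5) E
#9 (3,2) E
#10 (6,1) H  (was 1)
#11 (3,2) H  (was 2)
#12 (2,10) C  (was 5)
#13 (2,4) C  (was 10)
#14 (1,4) E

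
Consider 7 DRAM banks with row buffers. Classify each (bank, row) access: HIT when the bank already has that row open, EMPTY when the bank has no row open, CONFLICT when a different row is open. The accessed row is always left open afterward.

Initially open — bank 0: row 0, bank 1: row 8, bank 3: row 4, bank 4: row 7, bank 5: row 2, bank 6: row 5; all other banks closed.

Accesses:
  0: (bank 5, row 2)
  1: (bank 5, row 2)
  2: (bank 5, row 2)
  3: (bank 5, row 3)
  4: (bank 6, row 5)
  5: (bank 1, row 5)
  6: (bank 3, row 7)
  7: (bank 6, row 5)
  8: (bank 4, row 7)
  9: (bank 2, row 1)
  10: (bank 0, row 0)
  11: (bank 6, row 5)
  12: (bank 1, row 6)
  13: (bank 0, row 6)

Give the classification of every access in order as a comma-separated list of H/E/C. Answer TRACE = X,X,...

0: bank 5 row 2 — prev 2 → HIT
1: bank 5 row 2 — prev 2 → HIT
2: bank 5 row 2 — prev 2 → HIT
3: bank 5 row 3 — prev 2 → CONFLICT
4: bank 6 row 5 — prev 5 → HIT
5: bank 1 row 5 — prev 8 → CONFLICT
6: bank 3 row 7 — prev 4 → CONFLICT
7: bank 6 row 5 — prev 5 → HIT
8: bank 4 row 7 — prev 7 → HIT
9: bank 2 row 1 — prev None → EMPTY
10: bank 0 row 0 — prev 0 → HIT
11: bank 6 row 5 — prev 5 → HIT
12: bank 1 row 6 — prev 5 → CONFLICT
13: bank 0 row 6 — prev 0 → CONFLICT

TRACE = H,H,H,C,H,C,C,H,H,E,H,H,C,C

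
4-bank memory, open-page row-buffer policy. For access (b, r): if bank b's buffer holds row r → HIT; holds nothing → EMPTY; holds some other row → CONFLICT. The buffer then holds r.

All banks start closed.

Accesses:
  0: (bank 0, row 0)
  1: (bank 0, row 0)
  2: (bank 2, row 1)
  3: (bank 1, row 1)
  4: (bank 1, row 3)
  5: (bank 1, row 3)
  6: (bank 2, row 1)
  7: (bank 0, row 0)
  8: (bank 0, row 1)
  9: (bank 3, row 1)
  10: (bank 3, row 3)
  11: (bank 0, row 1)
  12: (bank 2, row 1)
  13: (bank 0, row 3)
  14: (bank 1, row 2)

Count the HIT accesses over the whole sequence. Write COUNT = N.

COUNT = 6

  [0] b0 r0: no row ⇒ E
  [1] b0 r0: had r0 ⇒ H
  [2] b2 r1: no row ⇒ E
  [3] b1 r1: no row ⇒ E
  [4] b1 r3: had r1 ⇒ C
  [5] b1 r3: had r3 ⇒ H
  [6] b2 r1: had r1 ⇒ H
  [7] b0 r0: had r0 ⇒ H
  [8] b0 r1: had r0 ⇒ C
  [9] b3 r1: no row ⇒ E
  [10] b3 r3: had r1 ⇒ C
  [11] b0 r1: had r1 ⇒ H
  [12] b2 r1: had r1 ⇒ H
  [13] b0 r3: had r1 ⇒ C
  [14] b1 r2: had r3 ⇒ C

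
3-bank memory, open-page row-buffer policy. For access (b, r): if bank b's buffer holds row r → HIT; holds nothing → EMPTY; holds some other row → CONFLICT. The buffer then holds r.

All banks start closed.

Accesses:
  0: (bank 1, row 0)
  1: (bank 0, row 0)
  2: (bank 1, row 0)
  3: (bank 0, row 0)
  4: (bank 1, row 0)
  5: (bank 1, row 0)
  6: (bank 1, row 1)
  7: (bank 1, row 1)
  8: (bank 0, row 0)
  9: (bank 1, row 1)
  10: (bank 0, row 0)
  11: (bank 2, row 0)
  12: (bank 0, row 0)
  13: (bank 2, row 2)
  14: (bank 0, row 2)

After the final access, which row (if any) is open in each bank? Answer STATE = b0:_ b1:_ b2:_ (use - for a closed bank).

step 0: bank1 None->0 [EMPTY]
step 1: bank0 None->0 [EMPTY]
step 2: bank1 0->0 [HIT]
step 3: bank0 0->0 [HIT]
step 4: bank1 0->0 [HIT]
step 5: bank1 0->0 [HIT]
step 6: bank1 0->1 [CONFLICT]
step 7: bank1 1->1 [HIT]
step 8: bank0 0->0 [HIT]
step 9: bank1 1->1 [HIT]
step 10: bank0 0->0 [HIT]
step 11: bank2 None->0 [EMPTY]
step 12: bank0 0->0 [HIT]
step 13: bank2 0->2 [CONFLICT]
step 14: bank0 0->2 [CONFLICT]

STATE = b0:2 b1:1 b2:2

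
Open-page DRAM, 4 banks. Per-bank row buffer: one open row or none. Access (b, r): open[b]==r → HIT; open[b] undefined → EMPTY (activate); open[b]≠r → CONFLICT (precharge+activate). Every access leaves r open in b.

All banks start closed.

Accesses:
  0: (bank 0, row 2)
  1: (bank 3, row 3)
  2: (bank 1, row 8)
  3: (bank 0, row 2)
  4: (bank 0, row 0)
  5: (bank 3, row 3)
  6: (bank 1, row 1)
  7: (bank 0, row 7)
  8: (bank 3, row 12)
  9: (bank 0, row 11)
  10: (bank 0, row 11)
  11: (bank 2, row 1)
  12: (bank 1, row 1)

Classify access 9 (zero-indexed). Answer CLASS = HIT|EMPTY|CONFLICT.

  [0] b0 r2: no row ⇒ E
  [1] b3 r3: no row ⇒ E
  [2] b1 r8: no row ⇒ E
  [3] b0 r2: had r2 ⇒ H
  [4] b0 r0: had r2 ⇒ C
  [5] b3 r3: had r3 ⇒ H
  [6] b1 r1: had r8 ⇒ C
  [7] b0 r7: had r0 ⇒ C
  [8] b3 r12: had r3 ⇒ C
  [9] b0 r11: had r7 ⇒ C
  [10] b0 r11: had r11 ⇒ H
  [11] b2 r1: no row ⇒ E
  [12] b1 r1: had r1 ⇒ H

CLASS = CONFLICT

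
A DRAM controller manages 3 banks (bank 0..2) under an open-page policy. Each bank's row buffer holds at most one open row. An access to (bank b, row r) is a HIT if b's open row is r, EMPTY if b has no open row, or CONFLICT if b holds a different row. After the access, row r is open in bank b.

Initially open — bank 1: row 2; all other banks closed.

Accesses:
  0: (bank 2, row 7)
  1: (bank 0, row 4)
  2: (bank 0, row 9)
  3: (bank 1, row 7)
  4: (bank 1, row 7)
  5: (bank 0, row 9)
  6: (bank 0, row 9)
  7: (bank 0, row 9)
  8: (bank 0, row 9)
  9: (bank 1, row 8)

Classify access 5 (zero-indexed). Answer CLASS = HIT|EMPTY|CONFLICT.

CLASS = HIT

step 0: bank2 None->7 [EMPTY]
step 1: bank0 None->4 [EMPTY]
step 2: bank0 4->9 [CONFLICT]
step 3: bank1 2->7 [CONFLICT]
step 4: bank1 7->7 [HIT]
step 5: bank0 9->9 [HIT]
step 6: bank0 9->9 [HIT]
step 7: bank0 9->9 [HIT]
step 8: bank0 9->9 [HIT]
step 9: bank1 7->8 [CONFLICT]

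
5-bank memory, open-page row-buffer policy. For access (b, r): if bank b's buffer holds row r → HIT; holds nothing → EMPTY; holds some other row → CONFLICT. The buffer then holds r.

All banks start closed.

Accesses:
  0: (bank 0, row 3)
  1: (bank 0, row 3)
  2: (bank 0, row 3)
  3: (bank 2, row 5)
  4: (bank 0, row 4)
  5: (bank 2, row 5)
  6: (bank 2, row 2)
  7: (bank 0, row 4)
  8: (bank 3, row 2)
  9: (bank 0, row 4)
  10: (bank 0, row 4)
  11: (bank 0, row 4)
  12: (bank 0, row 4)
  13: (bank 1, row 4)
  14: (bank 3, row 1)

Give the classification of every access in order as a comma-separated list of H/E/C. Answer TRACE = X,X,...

step 0: bank0 None->3 [EMPTY]
step 1: bank0 3->3 [HIT]
step 2: bank0 3->3 [HIT]
step 3: bank2 None->5 [EMPTY]
step 4: bank0 3->4 [CONFLICT]
step 5: bank2 5->5 [HIT]
step 6: bank2 5->2 [CONFLICT]
step 7: bank0 4->4 [HIT]
step 8: bank3 None->2 [EMPTY]
step 9: bank0 4->4 [HIT]
step 10: bank0 4->4 [HIT]
step 11: bank0 4->4 [HIT]
step 12: bank0 4->4 [HIT]
step 13: bank1 None->4 [EMPTY]
step 14: bank3 2->1 [CONFLICT]

TRACE = E,H,H,E,C,H,C,H,E,H,H,H,H,E,C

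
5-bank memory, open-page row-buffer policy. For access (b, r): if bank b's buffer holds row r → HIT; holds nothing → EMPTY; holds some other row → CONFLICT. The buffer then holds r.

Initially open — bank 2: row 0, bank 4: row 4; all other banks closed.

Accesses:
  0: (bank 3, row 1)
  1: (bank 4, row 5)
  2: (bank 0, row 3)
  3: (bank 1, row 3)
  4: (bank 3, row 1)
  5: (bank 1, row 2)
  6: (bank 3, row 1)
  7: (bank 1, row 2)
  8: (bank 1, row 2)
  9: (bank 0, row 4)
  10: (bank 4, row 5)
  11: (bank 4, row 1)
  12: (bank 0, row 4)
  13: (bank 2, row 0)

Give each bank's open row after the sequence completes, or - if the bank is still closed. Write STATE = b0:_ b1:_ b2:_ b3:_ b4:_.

#0 (3,1) E
#1 (4,5) C  (was 4)
#2 (0,3) E
#3 (1,3) E
#4 (3,1) H  (was 1)
#5 (1,2) C  (was 3)
#6 (3,1) H  (was 1)
#7 (1,2) H  (was 2)
#8 (1,2) H  (was 2)
#9 (0,4) C  (was 3)
#10 (4,5) H  (was 5)
#11 (4,1) C  (was 5)
#12 (0,4) H  (was 4)
#13 (2,0) H  (was 0)

STATE = b0:4 b1:2 b2:0 b3:1 b4:1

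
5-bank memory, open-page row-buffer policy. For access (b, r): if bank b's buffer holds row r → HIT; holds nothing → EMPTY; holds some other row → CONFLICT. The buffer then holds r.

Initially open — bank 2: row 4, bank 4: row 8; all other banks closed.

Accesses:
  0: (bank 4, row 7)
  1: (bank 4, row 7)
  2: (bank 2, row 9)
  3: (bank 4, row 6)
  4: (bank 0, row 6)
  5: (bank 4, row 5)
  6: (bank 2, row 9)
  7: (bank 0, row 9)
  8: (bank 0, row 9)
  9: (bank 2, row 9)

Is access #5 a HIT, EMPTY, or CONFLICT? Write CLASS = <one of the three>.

step 0: bank4 8->7 [CONFLICT]
step 1: bank4 7->7 [HIT]
step 2: bank2 4->9 [CONFLICT]
step 3: bank4 7->6 [CONFLICT]
step 4: bank0 None->6 [EMPTY]
step 5: bank4 6->5 [CONFLICT]
step 6: bank2 9->9 [HIT]
step 7: bank0 6->9 [CONFLICT]
step 8: bank0 9->9 [HIT]
step 9: bank2 9->9 [HIT]

CLASS = CONFLICT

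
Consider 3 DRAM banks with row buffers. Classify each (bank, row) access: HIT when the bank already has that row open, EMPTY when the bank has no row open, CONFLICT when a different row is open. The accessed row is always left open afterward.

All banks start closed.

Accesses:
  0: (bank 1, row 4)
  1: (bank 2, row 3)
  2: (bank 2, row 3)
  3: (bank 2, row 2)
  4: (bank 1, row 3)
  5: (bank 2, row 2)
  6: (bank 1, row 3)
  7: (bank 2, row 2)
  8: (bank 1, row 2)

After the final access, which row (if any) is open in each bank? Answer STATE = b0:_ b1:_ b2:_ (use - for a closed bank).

#0 (1,4) E
#1 (2,3) E
#2 (2,3) H  (was 3)
#3 (2,2) C  (was 3)
#4 (1,3) C  (was 4)
#5 (2,2) H  (was 2)
#6 (1,3) H  (was 3)
#7 (2,2) H  (was 2)
#8 (1,2) C  (was 3)

STATE = b0:- b1:2 b2:2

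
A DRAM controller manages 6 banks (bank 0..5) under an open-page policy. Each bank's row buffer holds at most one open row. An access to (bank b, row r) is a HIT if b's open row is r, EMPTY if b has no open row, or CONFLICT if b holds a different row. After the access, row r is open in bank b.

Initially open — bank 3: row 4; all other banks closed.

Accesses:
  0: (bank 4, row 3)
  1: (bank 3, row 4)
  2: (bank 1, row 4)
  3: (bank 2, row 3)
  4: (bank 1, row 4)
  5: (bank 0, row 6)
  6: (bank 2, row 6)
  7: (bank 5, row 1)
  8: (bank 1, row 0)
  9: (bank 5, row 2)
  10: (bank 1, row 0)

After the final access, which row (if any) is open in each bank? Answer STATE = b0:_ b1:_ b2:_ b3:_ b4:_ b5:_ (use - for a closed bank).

#0 (4,3) E
#1 (3,4) H  (was 4)
#2 (1,4) E
#3 (2,3) E
#4 (1,4) H  (was 4)
#5 (0,6) E
#6 (2,6) C  (was 3)
#7 (5,1) E
#8 (1,0) C  (was 4)
#9 (5,2) C  (was 1)
#10 (1,0) H  (was 0)

STATE = b0:6 b1:0 b2:6 b3:4 b4:3 b5:2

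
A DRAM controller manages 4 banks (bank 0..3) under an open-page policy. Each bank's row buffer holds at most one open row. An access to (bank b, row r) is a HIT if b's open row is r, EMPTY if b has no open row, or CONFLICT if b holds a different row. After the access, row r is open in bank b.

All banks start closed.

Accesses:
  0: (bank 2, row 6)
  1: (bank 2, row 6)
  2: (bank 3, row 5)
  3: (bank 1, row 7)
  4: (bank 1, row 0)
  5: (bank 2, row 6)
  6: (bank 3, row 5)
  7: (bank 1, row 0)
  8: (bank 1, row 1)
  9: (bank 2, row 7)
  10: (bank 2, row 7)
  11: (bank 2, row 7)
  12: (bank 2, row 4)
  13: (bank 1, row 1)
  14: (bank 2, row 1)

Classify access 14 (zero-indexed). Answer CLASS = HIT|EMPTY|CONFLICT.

#0 (2,6) E
#1 (2,6) H  (was 6)
#2 (3,5) E
#3 (1,7) E
#4 (1,0) C  (was 7)
#5 (2,6) H  (was 6)
#6 (3,5) H  (was 5)
#7 (1,0) H  (was 0)
#8 (1,1) C  (was 0)
#9 (2,7) C  (was 6)
#10 (2,7) H  (was 7)
#11 (2,7) H  (was 7)
#12 (2,4) C  (was 7)
#13 (1,1) H  (was 1)
#14 (2,1) C  (was 4)

CLASS = CONFLICT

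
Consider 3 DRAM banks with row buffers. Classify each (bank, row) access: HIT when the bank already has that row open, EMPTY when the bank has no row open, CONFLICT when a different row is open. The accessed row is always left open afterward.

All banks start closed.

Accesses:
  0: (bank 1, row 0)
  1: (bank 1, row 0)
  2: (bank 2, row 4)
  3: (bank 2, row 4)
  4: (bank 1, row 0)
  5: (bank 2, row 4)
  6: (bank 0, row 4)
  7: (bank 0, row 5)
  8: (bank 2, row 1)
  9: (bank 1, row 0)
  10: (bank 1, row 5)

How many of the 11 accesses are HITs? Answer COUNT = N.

COUNT = 5

step 0: bank1 None->0 [EMPTY]
step 1: bank1 0->0 [HIT]
step 2: bank2 None->4 [EMPTY]
step 3: bank2 4->4 [HIT]
step 4: bank1 0->0 [HIT]
step 5: bank2 4->4 [HIT]
step 6: bank0 None->4 [EMPTY]
step 7: bank0 4->5 [CONFLICT]
step 8: bank2 4->1 [CONFLICT]
step 9: bank1 0->0 [HIT]
step 10: bank1 0->5 [CONFLICT]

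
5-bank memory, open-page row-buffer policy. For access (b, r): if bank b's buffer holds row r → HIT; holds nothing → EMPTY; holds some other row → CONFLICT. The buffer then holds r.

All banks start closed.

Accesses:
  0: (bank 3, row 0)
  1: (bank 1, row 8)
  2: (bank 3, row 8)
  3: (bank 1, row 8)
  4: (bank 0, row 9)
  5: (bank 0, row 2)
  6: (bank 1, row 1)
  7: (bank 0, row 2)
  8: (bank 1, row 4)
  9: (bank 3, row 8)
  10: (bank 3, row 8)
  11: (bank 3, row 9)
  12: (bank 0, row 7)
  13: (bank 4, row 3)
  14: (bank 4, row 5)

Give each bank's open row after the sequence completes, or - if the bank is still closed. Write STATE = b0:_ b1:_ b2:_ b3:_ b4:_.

0: bank 3 row 0 — prev None → EMPTY
1: bank 1 row 8 — prev None → EMPTY
2: bank 3 row 8 — prev 0 → CONFLICT
3: bank 1 row 8 — prev 8 → HIT
4: bank 0 row 9 — prev None → EMPTY
5: bank 0 row 2 — prev 9 → CONFLICT
6: bank 1 row 1 — prev 8 → CONFLICT
7: bank 0 row 2 — prev 2 → HIT
8: bank 1 row 4 — prev 1 → CONFLICT
9: bank 3 row 8 — prev 8 → HIT
10: bank 3 row 8 — prev 8 → HIT
11: bank 3 row 9 — prev 8 → CONFLICT
12: bank 0 row 7 — prev 2 → CONFLICT
13: bank 4 row 3 — prev None → EMPTY
14: bank 4 row 5 — prev 3 → CONFLICT

STATE = b0:7 b1:4 b2:- b3:9 b4:5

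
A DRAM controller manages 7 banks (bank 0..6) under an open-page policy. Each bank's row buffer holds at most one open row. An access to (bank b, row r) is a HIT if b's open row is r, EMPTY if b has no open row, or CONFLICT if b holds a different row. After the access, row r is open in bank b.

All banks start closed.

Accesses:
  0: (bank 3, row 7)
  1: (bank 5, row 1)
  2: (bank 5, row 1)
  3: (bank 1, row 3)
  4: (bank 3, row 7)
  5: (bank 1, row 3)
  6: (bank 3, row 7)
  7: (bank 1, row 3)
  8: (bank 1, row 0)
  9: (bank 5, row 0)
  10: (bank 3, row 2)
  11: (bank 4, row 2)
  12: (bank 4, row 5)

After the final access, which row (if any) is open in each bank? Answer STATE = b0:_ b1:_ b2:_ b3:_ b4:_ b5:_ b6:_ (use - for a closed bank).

STATE = b0:- b1:0 b2:- b3:2 b4:5 b5:0 b6:-

  [0] b3 r7: no row ⇒ E
  [1] b5 r1: no row ⇒ E
  [2] b5 r1: had r1 ⇒ H
  [3] b1 r3: no row ⇒ E
  [4] b3 r7: had r7 ⇒ H
  [5] b1 r3: had r3 ⇒ H
  [6] b3 r7: had r7 ⇒ H
  [7] b1 r3: had r3 ⇒ H
  [8] b1 r0: had r3 ⇒ C
  [9] b5 r0: had r1 ⇒ C
  [10] b3 r2: had r7 ⇒ C
  [11] b4 r2: no row ⇒ E
  [12] b4 r5: had r2 ⇒ C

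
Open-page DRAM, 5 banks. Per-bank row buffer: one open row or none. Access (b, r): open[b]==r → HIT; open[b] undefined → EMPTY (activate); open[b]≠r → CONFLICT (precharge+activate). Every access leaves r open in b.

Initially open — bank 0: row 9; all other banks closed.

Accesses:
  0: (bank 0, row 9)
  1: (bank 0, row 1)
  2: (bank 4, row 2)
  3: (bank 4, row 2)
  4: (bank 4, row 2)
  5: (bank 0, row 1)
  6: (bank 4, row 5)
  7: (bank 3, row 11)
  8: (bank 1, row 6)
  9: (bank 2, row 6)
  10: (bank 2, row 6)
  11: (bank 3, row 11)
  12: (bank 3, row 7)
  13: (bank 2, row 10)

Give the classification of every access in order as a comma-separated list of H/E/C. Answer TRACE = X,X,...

TRACE = H,C,E,H,H,H,C,E,E,E,H,H,C,C

0: bank 0 row 9 — prev 9 → HIT
1: bank 0 row 1 — prev 9 → CONFLICT
2: bank 4 row 2 — prev None → EMPTY
3: bank 4 row 2 — prev 2 → HIT
4: bank 4 row 2 — prev 2 → HIT
5: bank 0 row 1 — prev 1 → HIT
6: bank 4 row 5 — prev 2 → CONFLICT
7: bank 3 row 11 — prev None → EMPTY
8: bank 1 row 6 — prev None → EMPTY
9: bank 2 row 6 — prev None → EMPTY
10: bank 2 row 6 — prev 6 → HIT
11: bank 3 row 11 — prev 11 → HIT
12: bank 3 row 7 — prev 11 → CONFLICT
13: bank 2 row 10 — prev 6 → CONFLICT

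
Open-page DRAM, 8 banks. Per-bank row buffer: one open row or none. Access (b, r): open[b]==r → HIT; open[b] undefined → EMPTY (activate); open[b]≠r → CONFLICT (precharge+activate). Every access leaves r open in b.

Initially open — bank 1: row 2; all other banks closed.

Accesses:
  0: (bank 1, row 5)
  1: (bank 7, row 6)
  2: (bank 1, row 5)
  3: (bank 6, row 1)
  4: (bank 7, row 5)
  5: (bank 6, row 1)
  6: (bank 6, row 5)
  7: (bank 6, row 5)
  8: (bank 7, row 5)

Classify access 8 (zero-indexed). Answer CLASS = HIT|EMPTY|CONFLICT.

CLASS = HIT

0: bank 1 row 5 — prev 2 → CONFLICT
1: bank 7 row 6 — prev None → EMPTY
2: bank 1 row 5 — prev 5 → HIT
3: bank 6 row 1 — prev None → EMPTY
4: bank 7 row 5 — prev 6 → CONFLICT
5: bank 6 row 1 — prev 1 → HIT
6: bank 6 row 5 — prev 1 → CONFLICT
7: bank 6 row 5 — prev 5 → HIT
8: bank 7 row 5 — prev 5 → HIT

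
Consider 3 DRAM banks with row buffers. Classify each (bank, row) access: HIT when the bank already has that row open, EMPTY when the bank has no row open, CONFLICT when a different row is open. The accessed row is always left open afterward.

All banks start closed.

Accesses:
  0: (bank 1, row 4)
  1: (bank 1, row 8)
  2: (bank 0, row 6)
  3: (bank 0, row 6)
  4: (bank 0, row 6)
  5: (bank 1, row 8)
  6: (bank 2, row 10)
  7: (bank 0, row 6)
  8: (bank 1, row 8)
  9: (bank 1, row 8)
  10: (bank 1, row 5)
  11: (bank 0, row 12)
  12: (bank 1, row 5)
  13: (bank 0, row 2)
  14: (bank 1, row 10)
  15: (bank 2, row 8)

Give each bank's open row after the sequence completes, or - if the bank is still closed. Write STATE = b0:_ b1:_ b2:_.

  [0] b1 r4: no row ⇒ E
  [1] b1 r8: had r4 ⇒ C
  [2] b0 r6: no row ⇒ E
  [3] b0 r6: had r6 ⇒ H
  [4] b0 r6: had r6 ⇒ H
  [5] b1 r8: had r8 ⇒ H
  [6] b2 r10: no row ⇒ E
  [7] b0 r6: had r6 ⇒ H
  [8] b1 r8: had r8 ⇒ H
  [9] b1 r8: had r8 ⇒ H
  [10] b1 r5: had r8 ⇒ C
  [11] b0 r12: had r6 ⇒ C
  [12] b1 r5: had r5 ⇒ H
  [13] b0 r2: had r12 ⇒ C
  [14] b1 r10: had r5 ⇒ C
  [15] b2 r8: had r10 ⇒ C

STATE = b0:2 b1:10 b2:8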